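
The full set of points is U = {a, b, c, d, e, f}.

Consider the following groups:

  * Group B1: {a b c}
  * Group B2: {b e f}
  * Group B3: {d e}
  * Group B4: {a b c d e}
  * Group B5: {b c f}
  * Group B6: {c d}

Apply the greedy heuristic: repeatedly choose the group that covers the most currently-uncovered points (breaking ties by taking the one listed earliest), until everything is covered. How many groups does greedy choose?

2

Greedy: pick B4 (covers 5 new) → pick B2 (covers 1 new). Total picks: 2.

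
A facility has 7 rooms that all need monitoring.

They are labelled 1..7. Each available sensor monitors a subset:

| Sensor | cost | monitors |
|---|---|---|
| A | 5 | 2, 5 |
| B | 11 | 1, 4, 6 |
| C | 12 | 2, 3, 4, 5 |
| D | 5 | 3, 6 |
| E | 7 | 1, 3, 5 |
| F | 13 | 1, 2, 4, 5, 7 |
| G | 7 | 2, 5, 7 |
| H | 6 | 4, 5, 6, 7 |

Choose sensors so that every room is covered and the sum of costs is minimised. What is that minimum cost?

D, F together cover every room (D ∪ F = {1, 2, 3, 4, 5, 6, 7}); total cost 5 + 13 = 18.
No covering selection has total cost below 18.

18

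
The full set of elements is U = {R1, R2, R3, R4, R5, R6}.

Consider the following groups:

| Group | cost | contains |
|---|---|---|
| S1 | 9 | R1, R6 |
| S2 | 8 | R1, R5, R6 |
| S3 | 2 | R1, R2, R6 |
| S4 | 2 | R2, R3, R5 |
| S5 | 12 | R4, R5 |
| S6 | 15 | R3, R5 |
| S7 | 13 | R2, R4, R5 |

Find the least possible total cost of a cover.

S3, S4, S5 together cover every element (S3 ∪ S4 ∪ S5 = {R1, R2, R3, R4, R5, R6}); total cost 2 + 2 + 12 = 16.
No covering selection has total cost below 16.

16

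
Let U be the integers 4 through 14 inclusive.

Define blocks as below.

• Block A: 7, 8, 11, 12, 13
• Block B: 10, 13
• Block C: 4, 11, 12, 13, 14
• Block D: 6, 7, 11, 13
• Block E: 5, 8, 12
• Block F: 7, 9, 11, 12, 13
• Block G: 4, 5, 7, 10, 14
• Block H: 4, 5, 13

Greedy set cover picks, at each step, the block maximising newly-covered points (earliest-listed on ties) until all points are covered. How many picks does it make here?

Greedy: pick A (covers 5 new) → pick G (covers 4 new) → pick D (covers 1 new) → pick F (covers 1 new). Total picks: 4.

4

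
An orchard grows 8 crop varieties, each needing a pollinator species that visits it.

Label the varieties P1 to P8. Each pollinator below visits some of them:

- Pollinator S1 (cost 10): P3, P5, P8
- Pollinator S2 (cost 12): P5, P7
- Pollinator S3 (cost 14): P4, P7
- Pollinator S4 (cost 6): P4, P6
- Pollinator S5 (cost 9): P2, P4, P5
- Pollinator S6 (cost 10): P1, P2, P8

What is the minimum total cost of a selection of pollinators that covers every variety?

38

S1, S2, S4, S6 together cover every variety (S1 ∪ S2 ∪ S4 ∪ S6 = {P1, P2, P3, P4, P5, P6, P7, P8}); total cost 10 + 12 + 6 + 10 = 38.
No covering selection has total cost below 38.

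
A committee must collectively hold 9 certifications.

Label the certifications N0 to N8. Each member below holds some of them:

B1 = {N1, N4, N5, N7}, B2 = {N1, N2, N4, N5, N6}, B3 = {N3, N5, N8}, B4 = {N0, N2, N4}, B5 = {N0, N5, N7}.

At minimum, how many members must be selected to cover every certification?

B2 and B3 and B5 together: B2 ∪ B3 ∪ B5 = {N0, N1, N2, N3, N4, N5, N6, N7, N8} — every certification is covered.
Only B3 contains N3, so B3 is forced; the remaining 6 certifications need at least 2 more members (each remaining member adds at most 4) — so at least 3 members are needed, and 3 is optimal.

3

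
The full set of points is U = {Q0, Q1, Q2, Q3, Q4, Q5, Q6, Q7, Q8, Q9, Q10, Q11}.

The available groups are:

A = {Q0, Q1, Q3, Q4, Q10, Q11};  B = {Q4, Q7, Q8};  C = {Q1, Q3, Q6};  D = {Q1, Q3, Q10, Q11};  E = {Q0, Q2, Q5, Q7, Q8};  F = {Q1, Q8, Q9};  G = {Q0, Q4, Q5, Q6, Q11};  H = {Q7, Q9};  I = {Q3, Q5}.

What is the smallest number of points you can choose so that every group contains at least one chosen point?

3

The 3 points {Q1, Q5, Q7} hit every group.
No choice of 2 points meets every group, so 3 is the minimum.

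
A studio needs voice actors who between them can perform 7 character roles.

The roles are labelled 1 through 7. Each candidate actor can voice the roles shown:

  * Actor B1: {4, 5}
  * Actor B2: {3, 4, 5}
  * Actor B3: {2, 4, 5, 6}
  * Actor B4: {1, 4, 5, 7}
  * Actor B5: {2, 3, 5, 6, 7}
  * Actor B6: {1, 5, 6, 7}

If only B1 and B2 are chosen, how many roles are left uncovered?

4

Union of B1, B2 = {3, 4, 5}.
Not covered: 1, 2, 6, 7 — 4 roles.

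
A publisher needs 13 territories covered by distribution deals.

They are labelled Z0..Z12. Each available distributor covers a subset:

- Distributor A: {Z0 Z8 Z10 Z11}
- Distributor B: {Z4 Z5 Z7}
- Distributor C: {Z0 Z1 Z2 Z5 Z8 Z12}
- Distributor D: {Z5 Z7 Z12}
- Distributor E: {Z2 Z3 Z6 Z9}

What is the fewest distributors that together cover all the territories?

4

Take {A, B, C, E}. Their union is {Z0, Z1, Z2, Z3, Z4, Z5, Z6, Z7, Z8, Z9, Z10, Z11, Z12}, which is all 13 territories.
Only C contains Z1, so C is forced; the remaining 7 territories need at least 3 more distributors (each remaining distributor adds at most 3) — so at least 4 distributors are needed, and 4 is optimal.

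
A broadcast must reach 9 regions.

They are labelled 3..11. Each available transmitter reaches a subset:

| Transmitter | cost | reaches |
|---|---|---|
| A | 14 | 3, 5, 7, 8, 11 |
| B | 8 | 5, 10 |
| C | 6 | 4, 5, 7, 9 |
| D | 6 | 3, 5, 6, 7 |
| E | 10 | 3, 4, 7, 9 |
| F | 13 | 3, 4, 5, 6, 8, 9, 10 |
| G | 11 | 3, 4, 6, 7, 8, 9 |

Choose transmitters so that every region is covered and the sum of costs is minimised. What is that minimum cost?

A, F together cover every region (A ∪ F = {3, 4, 5, 6, 7, 8, 9, 10, 11}); total cost 14 + 13 = 27.
The greedy pick C, D, F, A costs 39; no covering selection beats 27.

27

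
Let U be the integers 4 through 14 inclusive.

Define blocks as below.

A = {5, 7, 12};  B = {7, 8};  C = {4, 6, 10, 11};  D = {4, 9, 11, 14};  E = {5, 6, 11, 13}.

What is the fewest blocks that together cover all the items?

Take {A, B, C, D, E}. Their union is {4, 5, 6, 7, 8, 9, 10, 11, 12, 13, 14}, which is all 11 items.
No 4 of the 5 blocks cover everything (all 5 combinations miss at least one item), so 5 is optimal.

5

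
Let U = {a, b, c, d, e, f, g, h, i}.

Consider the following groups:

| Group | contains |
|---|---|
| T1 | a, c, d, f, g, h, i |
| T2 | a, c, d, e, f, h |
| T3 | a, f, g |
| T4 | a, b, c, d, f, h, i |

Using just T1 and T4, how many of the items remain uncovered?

Union of T1, T4 = {a, b, c, d, f, g, h, i}.
Not covered: e — 1 item.

1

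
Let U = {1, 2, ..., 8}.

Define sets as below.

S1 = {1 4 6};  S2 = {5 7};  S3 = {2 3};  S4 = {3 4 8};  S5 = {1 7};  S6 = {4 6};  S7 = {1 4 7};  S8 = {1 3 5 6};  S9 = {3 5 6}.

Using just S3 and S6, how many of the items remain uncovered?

Union of S3, S6 = {2, 3, 4, 6}.
Not covered: 1, 5, 7, 8 — 4 items.

4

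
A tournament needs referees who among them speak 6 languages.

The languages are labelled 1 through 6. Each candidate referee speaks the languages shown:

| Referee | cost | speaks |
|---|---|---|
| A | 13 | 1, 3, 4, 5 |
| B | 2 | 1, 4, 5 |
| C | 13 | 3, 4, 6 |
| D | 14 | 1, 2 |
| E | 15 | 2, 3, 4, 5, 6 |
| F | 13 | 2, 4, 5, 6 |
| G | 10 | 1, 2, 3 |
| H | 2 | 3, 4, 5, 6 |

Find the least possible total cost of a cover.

G, H together cover every language (G ∪ H = {1, 2, 3, 4, 5, 6}); total cost 10 + 2 = 12.
The greedy pick H, B, G costs 14; no covering selection beats 12.

12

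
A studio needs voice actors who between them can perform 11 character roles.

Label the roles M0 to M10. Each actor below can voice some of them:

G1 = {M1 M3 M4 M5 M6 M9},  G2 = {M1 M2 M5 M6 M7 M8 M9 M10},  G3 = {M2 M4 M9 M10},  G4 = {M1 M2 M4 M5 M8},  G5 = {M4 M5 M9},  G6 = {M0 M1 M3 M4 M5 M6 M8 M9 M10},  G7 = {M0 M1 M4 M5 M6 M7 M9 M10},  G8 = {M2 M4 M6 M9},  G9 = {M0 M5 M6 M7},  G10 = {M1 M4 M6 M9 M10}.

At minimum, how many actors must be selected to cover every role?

Take {G2, G6}. Their union is {M0, M1, M2, M3, M4, M5, M6, M7, M8, M9, M10}, which is all 11 roles.
No single actor has all 11 roles (the largest, G6, has 9), so 2 is optimal.

2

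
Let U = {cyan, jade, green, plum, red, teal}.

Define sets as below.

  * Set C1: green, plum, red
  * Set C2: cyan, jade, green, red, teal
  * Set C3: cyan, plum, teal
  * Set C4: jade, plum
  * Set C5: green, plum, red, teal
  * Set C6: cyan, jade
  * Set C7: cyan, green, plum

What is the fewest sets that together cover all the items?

2

C2 and C3 together: C2 ∪ C3 = {cyan, jade, green, plum, red, teal} — every item is covered.
No single set has all 6 items (the largest, C2, has 5), so 2 is optimal.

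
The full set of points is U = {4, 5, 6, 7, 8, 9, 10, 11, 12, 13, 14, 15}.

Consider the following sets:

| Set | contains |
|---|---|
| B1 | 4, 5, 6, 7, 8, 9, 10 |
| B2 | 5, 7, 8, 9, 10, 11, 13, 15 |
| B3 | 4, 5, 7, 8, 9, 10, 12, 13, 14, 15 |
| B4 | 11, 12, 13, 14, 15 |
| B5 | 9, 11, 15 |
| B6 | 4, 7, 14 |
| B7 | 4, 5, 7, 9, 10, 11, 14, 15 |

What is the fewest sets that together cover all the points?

2

Take {B1, B4}. Their union is {4, 5, 6, 7, 8, 9, 10, 11, 12, 13, 14, 15}, which is all 12 points.
No single set has all 12 points (the largest, B3, has 10), so 2 is optimal.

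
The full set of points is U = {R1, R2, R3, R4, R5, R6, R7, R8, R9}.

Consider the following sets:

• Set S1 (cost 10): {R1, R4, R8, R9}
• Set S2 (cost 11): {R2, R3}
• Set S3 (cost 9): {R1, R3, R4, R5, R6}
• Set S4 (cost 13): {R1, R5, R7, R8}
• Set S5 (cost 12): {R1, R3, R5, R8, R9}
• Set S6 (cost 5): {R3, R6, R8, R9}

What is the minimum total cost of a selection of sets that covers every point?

38

S2, S3, S4, S6 together cover every point (S2 ∪ S3 ∪ S4 ∪ S6 = {R1, R2, R3, R4, R5, R6, R7, R8, R9}); total cost 11 + 9 + 13 + 5 = 38.
No covering selection has total cost below 38.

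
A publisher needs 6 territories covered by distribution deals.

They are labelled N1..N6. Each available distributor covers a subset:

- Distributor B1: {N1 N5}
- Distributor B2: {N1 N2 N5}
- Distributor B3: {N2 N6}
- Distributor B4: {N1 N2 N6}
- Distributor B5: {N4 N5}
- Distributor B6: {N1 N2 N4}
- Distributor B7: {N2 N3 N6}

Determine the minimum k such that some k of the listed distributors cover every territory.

3

B1 and B6 and B7 together: B1 ∪ B6 ∪ B7 = {N1, N2, N3, N4, N5, N6} — every territory is covered.
Only B7 contains N3, so B7 is forced; the remaining 3 territories need at least 2 more distributors (each remaining distributor adds at most 2) — so at least 3 distributors are needed, and 3 is optimal.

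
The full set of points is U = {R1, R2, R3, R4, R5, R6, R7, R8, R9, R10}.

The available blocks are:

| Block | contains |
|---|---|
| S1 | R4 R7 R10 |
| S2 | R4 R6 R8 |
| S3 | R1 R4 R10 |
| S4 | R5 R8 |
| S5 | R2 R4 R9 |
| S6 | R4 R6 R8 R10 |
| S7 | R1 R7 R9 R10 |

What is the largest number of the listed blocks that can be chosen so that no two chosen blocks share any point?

2

S4, S5 are pairwise disjoint (S4={R5,R8}; S5={R2,R4,R9}).
Every remaining block overlaps one of these, and no 3 of the listed blocks are pairwise disjoint, so 2 is the maximum.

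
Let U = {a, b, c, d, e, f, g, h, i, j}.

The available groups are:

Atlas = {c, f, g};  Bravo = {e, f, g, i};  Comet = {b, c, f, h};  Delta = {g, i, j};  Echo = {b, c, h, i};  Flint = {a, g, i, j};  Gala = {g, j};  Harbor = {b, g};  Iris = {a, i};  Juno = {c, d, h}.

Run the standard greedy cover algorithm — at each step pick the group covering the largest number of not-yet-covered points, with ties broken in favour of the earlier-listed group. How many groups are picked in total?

Greedy: pick Bravo (covers 4 new) → pick Comet (covers 3 new) → pick Flint (covers 2 new) → pick Juno (covers 1 new). Total picks: 4.

4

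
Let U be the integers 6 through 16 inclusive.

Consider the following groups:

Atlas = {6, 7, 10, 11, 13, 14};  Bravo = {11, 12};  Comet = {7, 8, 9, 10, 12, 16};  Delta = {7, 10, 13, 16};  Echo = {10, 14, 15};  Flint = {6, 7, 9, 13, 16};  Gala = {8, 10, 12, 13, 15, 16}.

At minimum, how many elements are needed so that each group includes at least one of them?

Take H = {11, 15, 16}. Each listed group contains at least one of these, so H is a hitting set of size 3.
The groups Bravo, Echo, Flint are pairwise disjoint, so any hitting set needs a separate element for each — at least 3. Hence 3 is optimal.

3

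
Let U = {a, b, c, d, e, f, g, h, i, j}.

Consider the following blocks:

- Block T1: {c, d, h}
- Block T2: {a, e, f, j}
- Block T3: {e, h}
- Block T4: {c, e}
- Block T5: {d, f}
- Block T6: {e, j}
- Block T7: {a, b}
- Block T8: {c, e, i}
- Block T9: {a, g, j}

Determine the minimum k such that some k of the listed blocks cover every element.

5

Take {T3, T5, T7, T8, T9}. Their union is {a, b, c, d, e, f, g, h, i, j}, which is all 10 elements.
No 4 of the 9 blocks cover everything (all 126 combinations miss at least one element), so 5 is optimal.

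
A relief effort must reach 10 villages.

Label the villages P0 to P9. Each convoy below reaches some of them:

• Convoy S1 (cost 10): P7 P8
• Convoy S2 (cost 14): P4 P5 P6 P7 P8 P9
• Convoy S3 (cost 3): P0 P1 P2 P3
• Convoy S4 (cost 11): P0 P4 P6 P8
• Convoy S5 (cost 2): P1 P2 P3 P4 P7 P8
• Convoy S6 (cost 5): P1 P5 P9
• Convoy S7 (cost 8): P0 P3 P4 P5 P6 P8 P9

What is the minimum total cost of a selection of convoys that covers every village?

10

S5, S7 together cover every village (S5 ∪ S7 = {P0, P1, P2, P3, P4, P5, P6, P7, P8, P9}); total cost 2 + 8 = 10.
No covering selection has total cost below 10.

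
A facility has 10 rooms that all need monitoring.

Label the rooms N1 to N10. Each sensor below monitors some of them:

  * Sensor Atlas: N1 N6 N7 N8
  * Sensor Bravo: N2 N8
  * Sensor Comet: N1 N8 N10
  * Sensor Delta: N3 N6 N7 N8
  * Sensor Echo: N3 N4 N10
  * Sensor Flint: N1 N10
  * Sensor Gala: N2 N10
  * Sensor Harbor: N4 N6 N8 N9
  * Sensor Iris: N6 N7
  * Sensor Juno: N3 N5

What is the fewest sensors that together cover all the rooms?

4

Take {Atlas, Gala, Harbor, Juno}. Their union is {N1, N2, N3, N4, N5, N6, N7, N8, N9, N10}, which is all 10 rooms.
Only Harbor contains N9, so Harbor is forced; the remaining 6 rooms need at least 3 more sensors (each remaining sensor adds at most 2) — so at least 4 sensors are needed, and 4 is optimal.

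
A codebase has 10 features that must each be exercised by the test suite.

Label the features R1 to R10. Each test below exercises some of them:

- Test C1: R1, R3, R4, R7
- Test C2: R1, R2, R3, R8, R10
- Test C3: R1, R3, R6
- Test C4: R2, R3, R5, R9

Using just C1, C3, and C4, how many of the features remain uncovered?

2

Union of C1, C3, C4 = {R1, R2, R3, R4, R5, R6, R7, R9}.
Not covered: R8, R10 — 2 features.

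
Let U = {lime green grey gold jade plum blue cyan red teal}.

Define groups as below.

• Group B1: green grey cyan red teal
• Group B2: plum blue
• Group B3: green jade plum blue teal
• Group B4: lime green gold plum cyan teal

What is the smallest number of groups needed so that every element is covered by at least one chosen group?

3

Take {B1, B3, B4}. Their union is {lime, green, grey, gold, jade, plum, blue, cyan, red, teal}, which is all 10 elements.
Only B4 contains lime, so B4 is forced; the remaining 4 elements need at least 2 more groups (each remaining group adds at most 2) — so at least 3 groups are needed, and 3 is optimal.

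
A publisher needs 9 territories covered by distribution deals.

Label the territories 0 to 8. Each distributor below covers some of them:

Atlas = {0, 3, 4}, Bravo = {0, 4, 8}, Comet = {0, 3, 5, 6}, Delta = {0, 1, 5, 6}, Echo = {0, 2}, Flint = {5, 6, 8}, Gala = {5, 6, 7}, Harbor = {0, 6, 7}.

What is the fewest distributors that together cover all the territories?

5

Atlas and Bravo and Delta and Echo and Gala together: Atlas ∪ Bravo ∪ Delta ∪ Echo ∪ Gala = {0, 1, 2, 3, 4, 5, 6, 7, 8} — every territory is covered.
No 4 of the 8 distributors cover everything (all 70 combinations miss at least one territory), so 5 is optimal.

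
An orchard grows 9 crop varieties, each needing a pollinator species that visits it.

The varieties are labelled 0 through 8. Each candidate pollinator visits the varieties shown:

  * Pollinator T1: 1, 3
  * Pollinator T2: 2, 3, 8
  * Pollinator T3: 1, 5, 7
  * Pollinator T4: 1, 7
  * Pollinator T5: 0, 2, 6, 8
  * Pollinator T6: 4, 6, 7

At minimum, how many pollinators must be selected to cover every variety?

T2 and T3 and T5 and T6 together: T2 ∪ T3 ∪ T5 ∪ T6 = {0, 1, 2, 3, 4, 5, 6, 7, 8} — every variety is covered.
No 3 of the 6 pollinators cover everything (all 20 combinations miss at least one variety), so 4 is optimal.

4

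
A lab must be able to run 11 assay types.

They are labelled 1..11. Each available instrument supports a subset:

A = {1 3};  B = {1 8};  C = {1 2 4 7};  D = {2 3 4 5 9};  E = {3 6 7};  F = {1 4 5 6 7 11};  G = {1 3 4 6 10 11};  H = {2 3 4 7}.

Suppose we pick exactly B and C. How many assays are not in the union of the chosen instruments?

Union of B, C = {1, 2, 4, 7, 8}.
Not covered: 3, 5, 6, 9, 10, 11 — 6 assays.

6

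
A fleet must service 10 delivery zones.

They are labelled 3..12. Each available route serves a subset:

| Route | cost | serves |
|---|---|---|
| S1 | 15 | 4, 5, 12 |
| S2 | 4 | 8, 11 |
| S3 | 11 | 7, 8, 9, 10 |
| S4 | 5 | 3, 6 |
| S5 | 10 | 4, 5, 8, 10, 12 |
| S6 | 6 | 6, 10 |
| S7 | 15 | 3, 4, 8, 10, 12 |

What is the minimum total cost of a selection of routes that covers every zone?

S2, S3, S4, S5 together cover every zone (S2 ∪ S3 ∪ S4 ∪ S5 = {3, 4, 5, 6, 7, 8, 9, 10, 11, 12}); total cost 4 + 11 + 5 + 10 = 30.
No covering selection has total cost below 30.

30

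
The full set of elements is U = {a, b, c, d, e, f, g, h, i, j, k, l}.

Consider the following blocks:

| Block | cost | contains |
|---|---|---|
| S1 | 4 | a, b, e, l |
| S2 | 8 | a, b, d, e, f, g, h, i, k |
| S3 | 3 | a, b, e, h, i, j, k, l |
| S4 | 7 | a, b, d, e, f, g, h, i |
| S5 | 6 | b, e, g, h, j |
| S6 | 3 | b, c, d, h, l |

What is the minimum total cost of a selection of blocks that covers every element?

S3, S4, S6 together cover every element (S3 ∪ S4 ∪ S6 = {a, b, c, d, e, f, g, h, i, j, k, l}); total cost 3 + 7 + 3 = 13.
No covering selection has total cost below 13.

13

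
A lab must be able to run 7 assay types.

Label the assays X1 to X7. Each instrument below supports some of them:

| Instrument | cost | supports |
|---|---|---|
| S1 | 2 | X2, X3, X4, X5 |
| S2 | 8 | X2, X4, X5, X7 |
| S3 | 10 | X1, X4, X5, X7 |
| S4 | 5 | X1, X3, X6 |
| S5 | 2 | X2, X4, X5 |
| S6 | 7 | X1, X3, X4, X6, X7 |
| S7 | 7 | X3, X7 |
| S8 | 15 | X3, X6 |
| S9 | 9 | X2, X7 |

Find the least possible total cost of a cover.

S5, S6 together cover every assay (S5 ∪ S6 = {X1, X2, X3, X4, X5, X6, X7}); total cost 2 + 7 = 9.
No covering selection has total cost below 9.

9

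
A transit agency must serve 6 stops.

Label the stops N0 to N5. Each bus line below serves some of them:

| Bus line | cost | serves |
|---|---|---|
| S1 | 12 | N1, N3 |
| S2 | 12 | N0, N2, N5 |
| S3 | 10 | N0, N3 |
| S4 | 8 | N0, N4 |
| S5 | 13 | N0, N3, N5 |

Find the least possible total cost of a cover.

S1, S2, S4 together cover every stop (S1 ∪ S2 ∪ S4 = {N0, N1, N2, N3, N4, N5}); total cost 12 + 12 + 8 = 32.
No covering selection has total cost below 32.

32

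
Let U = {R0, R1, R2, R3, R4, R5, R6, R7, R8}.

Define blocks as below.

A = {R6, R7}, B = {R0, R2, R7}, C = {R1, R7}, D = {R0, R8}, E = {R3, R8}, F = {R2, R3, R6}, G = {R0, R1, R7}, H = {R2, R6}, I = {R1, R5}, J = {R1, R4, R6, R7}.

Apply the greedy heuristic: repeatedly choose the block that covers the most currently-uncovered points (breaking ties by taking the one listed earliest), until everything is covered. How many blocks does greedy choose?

4

Greedy: pick J (covers 4 new) → pick B (covers 2 new) → pick E (covers 2 new) → pick I (covers 1 new). Total picks: 4.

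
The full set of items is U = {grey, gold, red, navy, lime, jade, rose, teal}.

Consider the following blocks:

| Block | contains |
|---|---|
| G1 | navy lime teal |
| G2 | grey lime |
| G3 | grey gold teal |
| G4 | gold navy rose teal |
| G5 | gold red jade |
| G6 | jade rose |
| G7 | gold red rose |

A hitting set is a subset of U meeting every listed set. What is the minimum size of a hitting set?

3

The 3 items {gold, lime, rose} hit every block.
No choice of 2 items meets every block, so 3 is the minimum.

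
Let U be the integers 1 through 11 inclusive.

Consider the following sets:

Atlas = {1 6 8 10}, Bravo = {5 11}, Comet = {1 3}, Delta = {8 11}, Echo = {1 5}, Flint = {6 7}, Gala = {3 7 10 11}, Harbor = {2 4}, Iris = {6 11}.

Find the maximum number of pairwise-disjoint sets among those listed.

Delta, Echo, Flint, Harbor are pairwise disjoint (Delta={8,11}; Echo={1,5}; Flint={6,7}; Harbor={2,4}).
Every remaining set overlaps one of these, and no 5 of the listed sets are pairwise disjoint, so 4 is the maximum.

4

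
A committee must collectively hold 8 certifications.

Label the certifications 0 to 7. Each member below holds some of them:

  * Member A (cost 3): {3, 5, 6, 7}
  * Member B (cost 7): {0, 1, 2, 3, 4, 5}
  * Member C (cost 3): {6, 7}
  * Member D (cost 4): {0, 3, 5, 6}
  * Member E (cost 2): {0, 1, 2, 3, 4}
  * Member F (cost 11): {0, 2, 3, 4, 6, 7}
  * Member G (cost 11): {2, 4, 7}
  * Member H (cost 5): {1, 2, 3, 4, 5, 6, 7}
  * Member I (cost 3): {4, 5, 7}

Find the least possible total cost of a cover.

5

A, E together cover every certification (A ∪ E = {0, 1, 2, 3, 4, 5, 6, 7}); total cost 3 + 2 = 5.
No covering selection has total cost below 5.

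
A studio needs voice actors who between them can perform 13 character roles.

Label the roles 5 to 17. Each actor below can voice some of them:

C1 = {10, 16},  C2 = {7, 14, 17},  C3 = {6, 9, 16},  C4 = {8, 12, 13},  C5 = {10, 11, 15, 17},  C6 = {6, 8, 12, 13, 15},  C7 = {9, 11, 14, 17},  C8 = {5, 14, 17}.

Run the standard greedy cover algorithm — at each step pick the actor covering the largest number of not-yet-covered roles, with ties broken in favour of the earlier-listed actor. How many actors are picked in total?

5

Greedy: pick C6 (covers 5 new) → pick C7 (covers 4 new) → pick C1 (covers 2 new) → pick C2 (covers 1 new) → pick C8 (covers 1 new). Total picks: 5.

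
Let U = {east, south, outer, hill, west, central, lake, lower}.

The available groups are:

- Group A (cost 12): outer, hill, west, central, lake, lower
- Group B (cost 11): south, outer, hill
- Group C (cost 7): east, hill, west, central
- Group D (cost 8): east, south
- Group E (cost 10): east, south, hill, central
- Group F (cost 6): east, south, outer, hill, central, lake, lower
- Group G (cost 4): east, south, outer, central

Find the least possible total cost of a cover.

C, F together cover every item (C ∪ F = {east, south, outer, hill, west, central, lake, lower}); total cost 7 + 6 = 13.
No covering selection has total cost below 13.

13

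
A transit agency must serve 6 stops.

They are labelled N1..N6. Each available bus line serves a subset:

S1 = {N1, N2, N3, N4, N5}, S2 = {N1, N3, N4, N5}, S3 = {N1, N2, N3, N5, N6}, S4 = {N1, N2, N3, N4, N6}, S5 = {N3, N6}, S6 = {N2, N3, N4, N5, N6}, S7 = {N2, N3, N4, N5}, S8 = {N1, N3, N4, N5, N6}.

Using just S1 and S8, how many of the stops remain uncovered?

0

Union of S1, S8 = {N1, N2, N3, N4, N5, N6} — that's every stop, so 0 are uncovered.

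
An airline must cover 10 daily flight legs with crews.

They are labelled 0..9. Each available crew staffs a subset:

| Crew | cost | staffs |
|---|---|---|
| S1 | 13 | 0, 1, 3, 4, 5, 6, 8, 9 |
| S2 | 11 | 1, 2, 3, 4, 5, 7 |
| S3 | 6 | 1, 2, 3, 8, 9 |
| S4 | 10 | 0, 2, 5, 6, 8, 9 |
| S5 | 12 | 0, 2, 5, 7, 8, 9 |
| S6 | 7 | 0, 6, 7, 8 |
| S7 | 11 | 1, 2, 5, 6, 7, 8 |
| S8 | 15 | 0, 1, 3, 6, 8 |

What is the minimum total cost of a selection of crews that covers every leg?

21

S2, S4 together cover every leg (S2 ∪ S4 = {0, 1, 2, 3, 4, 5, 6, 7, 8, 9}); total cost 11 + 10 = 21.
The greedy pick S3, S6, S2 costs 24; no covering selection beats 21.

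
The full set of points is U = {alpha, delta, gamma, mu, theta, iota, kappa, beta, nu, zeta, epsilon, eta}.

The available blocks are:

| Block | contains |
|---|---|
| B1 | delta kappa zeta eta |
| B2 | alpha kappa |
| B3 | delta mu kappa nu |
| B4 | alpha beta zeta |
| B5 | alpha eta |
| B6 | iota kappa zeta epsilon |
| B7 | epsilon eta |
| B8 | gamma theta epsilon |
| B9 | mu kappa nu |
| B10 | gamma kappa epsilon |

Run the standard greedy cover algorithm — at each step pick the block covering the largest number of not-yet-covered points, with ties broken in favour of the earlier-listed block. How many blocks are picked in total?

5

Greedy: pick B1 (covers 4 new) → pick B8 (covers 3 new) → pick B3 (covers 2 new) → pick B4 (covers 2 new) → pick B6 (covers 1 new). Total picks: 5.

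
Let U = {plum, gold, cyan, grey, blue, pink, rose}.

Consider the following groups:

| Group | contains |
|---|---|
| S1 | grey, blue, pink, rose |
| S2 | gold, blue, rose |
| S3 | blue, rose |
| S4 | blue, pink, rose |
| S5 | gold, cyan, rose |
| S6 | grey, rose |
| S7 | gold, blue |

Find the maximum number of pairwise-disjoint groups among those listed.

2

S6, S7 are pairwise disjoint (S6={grey,rose}; S7={gold,blue}).
Every remaining group overlaps one of these, and no 3 of the listed groups are pairwise disjoint, so 2 is the maximum.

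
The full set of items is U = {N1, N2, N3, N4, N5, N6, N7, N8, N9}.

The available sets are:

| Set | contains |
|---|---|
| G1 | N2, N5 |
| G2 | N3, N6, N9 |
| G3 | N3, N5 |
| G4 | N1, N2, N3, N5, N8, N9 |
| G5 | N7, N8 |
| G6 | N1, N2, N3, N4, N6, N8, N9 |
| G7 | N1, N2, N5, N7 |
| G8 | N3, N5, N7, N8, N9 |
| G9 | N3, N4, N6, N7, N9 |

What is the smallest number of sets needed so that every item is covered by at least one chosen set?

Take {G4, G9}. Their union is {N1, N2, N3, N4, N5, N6, N7, N8, N9}, which is all 9 items.
No single set has all 9 items (the largest, G6, has 7), so 2 is optimal.

2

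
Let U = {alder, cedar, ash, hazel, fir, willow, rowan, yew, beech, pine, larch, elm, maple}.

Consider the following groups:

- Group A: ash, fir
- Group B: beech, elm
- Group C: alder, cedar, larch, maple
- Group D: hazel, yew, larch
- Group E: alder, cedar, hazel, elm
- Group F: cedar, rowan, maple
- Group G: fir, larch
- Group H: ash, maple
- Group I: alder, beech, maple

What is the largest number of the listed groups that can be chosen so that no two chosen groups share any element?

A, B, D, F are pairwise disjoint (A={ash,fir}; B={beech,elm}; D={hazel,yew,larch}; F={cedar,rowan,maple}).
Every remaining group overlaps one of these, and no 5 of the listed groups are pairwise disjoint, so 4 is the maximum.

4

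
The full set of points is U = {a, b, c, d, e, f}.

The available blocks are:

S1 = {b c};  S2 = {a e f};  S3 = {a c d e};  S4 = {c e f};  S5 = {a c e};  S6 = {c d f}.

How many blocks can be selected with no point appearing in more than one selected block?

S1, S2 are pairwise disjoint (S1={b,c}; S2={a,e,f}).
Every remaining block overlaps one of these, and no 3 of the listed blocks are pairwise disjoint, so 2 is the maximum.

2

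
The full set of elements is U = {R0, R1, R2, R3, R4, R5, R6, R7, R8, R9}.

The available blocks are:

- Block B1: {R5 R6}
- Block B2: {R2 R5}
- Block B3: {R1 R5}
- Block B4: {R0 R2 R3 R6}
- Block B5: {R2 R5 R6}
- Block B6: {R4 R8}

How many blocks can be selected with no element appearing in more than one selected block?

B3, B4, B6 are pairwise disjoint (B3={R1,R5}; B4={R0,R2,R3,R6}; B6={R4,R8}).
Every remaining block overlaps one of these, and no 4 of the listed blocks are pairwise disjoint, so 3 is the maximum.

3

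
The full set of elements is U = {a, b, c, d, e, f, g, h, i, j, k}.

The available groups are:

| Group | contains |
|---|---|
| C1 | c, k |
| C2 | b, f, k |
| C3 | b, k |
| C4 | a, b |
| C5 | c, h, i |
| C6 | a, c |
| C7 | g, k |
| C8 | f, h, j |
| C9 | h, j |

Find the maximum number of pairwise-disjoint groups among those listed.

3

C1, C4, C9 are pairwise disjoint (C1={c,k}; C4={a,b}; C9={h,j}).
Every remaining group overlaps one of these, and no 4 of the listed groups are pairwise disjoint, so 3 is the maximum.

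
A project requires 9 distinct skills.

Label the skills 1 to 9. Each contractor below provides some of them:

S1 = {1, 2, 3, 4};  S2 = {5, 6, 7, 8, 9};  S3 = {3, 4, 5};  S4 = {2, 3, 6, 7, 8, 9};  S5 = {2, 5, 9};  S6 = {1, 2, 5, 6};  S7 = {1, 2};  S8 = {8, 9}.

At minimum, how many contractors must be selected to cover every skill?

S1 and S2 together: S1 ∪ S2 = {1, 2, 3, 4, 5, 6, 7, 8, 9} — every skill is covered.
No single contractor has all 9 skills (the largest, S4, has 6), so 2 is optimal.

2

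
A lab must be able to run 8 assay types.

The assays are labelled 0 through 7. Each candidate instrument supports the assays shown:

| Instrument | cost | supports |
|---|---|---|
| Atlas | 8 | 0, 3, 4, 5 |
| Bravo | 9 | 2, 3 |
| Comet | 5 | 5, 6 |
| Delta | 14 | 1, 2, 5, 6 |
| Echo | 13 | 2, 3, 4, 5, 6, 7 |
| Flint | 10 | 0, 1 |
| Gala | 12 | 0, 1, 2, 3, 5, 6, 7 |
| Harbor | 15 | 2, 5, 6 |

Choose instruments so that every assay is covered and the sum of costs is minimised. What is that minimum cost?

Atlas, Gala together cover every assay (Atlas ∪ Gala = {0, 1, 2, 3, 4, 5, 6, 7}); total cost 8 + 12 = 20.
No covering selection has total cost below 20.

20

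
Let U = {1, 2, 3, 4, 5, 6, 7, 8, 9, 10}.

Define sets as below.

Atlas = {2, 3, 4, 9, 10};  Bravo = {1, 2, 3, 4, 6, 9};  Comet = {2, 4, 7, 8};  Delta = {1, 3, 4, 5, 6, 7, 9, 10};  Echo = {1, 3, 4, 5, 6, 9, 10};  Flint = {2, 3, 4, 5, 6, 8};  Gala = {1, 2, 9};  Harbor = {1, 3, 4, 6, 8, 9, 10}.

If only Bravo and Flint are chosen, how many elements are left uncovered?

Union of Bravo, Flint = {1, 2, 3, 4, 5, 6, 8, 9}.
Not covered: 7, 10 — 2 elements.

2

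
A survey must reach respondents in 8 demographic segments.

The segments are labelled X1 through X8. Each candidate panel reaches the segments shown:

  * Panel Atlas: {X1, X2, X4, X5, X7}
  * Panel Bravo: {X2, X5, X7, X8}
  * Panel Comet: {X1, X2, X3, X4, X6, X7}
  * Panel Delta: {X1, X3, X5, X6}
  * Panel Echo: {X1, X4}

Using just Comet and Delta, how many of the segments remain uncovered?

1

Union of Comet, Delta = {X1, X2, X3, X4, X5, X6, X7}.
Not covered: X8 — 1 segment.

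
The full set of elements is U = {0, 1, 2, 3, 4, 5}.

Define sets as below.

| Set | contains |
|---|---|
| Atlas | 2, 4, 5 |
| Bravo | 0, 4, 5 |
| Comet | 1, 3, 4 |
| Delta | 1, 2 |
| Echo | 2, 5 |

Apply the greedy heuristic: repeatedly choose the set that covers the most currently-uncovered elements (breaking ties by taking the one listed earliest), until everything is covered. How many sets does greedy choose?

Greedy: pick Atlas (covers 3 new) → pick Comet (covers 2 new) → pick Bravo (covers 1 new). Total picks: 3.

3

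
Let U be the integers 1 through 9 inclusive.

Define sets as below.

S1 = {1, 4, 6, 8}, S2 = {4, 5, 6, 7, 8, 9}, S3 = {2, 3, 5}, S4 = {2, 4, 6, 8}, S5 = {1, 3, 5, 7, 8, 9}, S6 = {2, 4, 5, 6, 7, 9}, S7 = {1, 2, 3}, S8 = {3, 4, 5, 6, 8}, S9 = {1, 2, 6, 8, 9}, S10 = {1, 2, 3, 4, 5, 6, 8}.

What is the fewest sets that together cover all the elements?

S2 and S10 cover everything between them: the union {1, 2, 3, 4, 5, 6, 7, 8, 9} is all of U.
No single set has all 9 elements (the largest, S10, has 7), so 2 is optimal.

2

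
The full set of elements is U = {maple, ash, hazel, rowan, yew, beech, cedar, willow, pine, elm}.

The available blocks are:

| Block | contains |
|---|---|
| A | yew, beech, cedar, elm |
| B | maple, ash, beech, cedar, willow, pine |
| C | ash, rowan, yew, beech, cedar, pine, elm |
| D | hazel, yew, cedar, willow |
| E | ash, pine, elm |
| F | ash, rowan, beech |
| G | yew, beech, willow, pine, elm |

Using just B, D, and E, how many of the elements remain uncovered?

Union of B, D, E = {maple, ash, hazel, yew, beech, cedar, willow, pine, elm}.
Not covered: rowan — 1 element.

1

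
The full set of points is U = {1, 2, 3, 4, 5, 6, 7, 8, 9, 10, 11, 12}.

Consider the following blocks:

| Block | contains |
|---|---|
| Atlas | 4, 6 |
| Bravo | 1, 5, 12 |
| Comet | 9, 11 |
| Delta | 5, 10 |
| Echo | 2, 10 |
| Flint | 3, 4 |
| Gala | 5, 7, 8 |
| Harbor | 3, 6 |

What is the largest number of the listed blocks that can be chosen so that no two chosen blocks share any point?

Comet, Echo, Flint, Gala are pairwise disjoint (Comet={9,11}; Echo={2,10}; Flint={3,4}; Gala={5,7,8}).
Every remaining block overlaps one of these, and no 5 of the listed blocks are pairwise disjoint, so 4 is the maximum.

4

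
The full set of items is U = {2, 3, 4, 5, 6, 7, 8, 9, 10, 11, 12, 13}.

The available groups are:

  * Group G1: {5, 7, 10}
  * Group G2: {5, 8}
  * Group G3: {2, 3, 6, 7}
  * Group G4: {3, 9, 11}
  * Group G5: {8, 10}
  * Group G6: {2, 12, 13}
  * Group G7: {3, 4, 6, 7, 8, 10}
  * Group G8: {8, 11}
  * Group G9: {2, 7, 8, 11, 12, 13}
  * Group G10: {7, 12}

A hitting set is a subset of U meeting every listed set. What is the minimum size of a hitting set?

4

The 4 items {3, 7, 8, 12} hit every group.
No choice of 3 items meets every group, so 4 is the minimum.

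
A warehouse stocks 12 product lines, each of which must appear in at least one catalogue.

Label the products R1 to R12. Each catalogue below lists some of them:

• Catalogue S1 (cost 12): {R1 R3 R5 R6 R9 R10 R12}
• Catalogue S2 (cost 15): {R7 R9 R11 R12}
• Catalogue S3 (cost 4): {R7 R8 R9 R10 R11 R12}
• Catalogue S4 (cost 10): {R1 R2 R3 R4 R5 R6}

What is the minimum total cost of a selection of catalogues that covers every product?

14

S3, S4 together cover every product (S3 ∪ S4 = {R1, R2, R3, R4, R5, R6, R7, R8, R9, R10, R11, R12}); total cost 4 + 10 = 14.
No covering selection has total cost below 14.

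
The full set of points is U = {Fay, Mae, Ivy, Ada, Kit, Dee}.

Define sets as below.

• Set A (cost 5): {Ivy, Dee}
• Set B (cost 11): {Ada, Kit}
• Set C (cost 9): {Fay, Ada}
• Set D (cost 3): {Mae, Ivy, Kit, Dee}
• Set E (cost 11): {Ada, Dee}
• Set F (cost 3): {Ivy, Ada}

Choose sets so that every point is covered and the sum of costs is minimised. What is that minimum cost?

C, D together cover every point (C ∪ D = {Fay, Mae, Ivy, Ada, Kit, Dee}); total cost 9 + 3 = 12.
The greedy pick D, F, C costs 15; no covering selection beats 12.

12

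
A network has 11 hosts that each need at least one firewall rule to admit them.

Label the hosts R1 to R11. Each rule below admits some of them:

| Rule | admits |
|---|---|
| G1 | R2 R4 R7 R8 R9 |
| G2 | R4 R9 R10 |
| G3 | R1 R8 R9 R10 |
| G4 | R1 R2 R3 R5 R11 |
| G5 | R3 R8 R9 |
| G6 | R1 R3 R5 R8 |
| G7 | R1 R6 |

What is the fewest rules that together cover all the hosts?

4

G1 and G3 and G4 and G7 together: G1 ∪ G3 ∪ G4 ∪ G7 = {R1, R2, R3, R4, R5, R6, R7, R8, R9, R10, R11} — every host is covered.
No 3 of the 7 rules cover everything (all 35 combinations miss at least one host), so 4 is optimal.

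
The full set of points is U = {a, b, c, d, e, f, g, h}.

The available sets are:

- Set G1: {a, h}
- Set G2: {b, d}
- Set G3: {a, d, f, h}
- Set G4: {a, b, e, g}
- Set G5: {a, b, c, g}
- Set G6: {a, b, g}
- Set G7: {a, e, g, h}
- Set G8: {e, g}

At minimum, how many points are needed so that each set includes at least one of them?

3

Take T = {a, d, g}. Each listed set contains at least one of these, so T is a hitting set of size 3.
The sets G1, G2, G8 are pairwise disjoint, so any hitting set needs a separate point for each — at least 3. Hence 3 is optimal.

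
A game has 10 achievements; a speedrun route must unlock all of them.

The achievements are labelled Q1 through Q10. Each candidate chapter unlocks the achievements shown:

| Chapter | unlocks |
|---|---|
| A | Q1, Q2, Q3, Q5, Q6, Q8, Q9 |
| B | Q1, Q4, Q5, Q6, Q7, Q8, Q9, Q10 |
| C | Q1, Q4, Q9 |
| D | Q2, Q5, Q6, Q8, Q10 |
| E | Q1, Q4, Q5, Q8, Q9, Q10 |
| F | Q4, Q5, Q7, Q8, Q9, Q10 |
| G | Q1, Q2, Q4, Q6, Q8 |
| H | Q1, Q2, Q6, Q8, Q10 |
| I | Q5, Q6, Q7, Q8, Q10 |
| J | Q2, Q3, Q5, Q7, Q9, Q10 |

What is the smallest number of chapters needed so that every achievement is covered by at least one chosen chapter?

Take {G, J}. Their union is {Q1, Q2, Q3, Q4, Q5, Q6, Q7, Q8, Q9, Q10}, which is all 10 achievements.
No single chapter has all 10 achievements (the largest, B, has 8), so 2 is optimal.

2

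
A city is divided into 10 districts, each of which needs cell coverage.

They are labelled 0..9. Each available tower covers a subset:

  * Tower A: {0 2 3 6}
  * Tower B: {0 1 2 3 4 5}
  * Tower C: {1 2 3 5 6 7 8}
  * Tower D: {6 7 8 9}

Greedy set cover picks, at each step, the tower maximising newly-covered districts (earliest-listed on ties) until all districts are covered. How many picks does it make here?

Greedy: pick C (covers 7 new) → pick B (covers 2 new) → pick D (covers 1 new). Total picks: 3.
(The true minimum cover uses only 2 towers, so greedy is not optimal here.)

3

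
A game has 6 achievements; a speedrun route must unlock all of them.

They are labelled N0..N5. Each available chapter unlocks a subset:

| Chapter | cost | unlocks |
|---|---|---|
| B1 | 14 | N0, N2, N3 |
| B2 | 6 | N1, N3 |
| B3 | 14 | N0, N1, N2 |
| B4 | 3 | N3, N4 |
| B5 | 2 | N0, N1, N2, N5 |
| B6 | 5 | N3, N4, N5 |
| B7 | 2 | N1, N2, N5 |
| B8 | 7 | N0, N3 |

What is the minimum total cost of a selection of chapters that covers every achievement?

5

B4, B5 together cover every achievement (B4 ∪ B5 = {N0, N1, N2, N3, N4, N5}); total cost 3 + 2 = 5.
No covering selection has total cost below 5.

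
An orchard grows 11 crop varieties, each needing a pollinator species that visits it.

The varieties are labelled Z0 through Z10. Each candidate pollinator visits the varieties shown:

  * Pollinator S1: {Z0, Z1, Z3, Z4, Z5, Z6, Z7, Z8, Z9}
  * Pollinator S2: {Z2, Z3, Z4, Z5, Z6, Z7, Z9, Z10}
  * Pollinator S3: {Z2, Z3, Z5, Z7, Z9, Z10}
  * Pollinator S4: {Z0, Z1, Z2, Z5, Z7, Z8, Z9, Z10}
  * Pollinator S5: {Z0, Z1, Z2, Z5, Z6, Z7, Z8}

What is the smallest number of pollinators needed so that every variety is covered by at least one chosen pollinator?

S1 and S2 together: S1 ∪ S2 = {Z0, Z1, Z2, Z3, Z4, Z5, Z6, Z7, Z8, Z9, Z10} — every variety is covered.
No single pollinator has all 11 varieties (the largest, S1, has 9), so 2 is optimal.

2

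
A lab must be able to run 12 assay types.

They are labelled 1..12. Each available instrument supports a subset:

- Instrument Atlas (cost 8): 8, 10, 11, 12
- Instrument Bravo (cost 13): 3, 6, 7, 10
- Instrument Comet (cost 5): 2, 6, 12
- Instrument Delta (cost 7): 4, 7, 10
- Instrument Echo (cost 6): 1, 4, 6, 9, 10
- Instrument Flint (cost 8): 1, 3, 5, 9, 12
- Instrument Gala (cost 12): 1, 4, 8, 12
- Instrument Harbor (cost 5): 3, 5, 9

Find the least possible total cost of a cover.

28

Atlas, Comet, Delta, Flint together cover every assay (Atlas ∪ Comet ∪ Delta ∪ Flint = {1, 2, 3, 4, 5, 6, 7, 8, 9, 10, 11, 12}); total cost 8 + 5 + 7 + 8 = 28.
The greedy pick Echo, Comet, Harbor, Atlas, Delta costs 31; no covering selection beats 28.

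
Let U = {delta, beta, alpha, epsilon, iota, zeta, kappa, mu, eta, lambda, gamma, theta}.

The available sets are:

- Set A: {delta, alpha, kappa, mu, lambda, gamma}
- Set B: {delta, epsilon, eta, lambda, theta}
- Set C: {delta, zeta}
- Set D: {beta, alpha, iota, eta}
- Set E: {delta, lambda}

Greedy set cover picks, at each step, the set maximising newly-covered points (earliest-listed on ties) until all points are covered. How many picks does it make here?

4

Greedy: pick A (covers 6 new) → pick B (covers 3 new) → pick D (covers 2 new) → pick C (covers 1 new). Total picks: 4.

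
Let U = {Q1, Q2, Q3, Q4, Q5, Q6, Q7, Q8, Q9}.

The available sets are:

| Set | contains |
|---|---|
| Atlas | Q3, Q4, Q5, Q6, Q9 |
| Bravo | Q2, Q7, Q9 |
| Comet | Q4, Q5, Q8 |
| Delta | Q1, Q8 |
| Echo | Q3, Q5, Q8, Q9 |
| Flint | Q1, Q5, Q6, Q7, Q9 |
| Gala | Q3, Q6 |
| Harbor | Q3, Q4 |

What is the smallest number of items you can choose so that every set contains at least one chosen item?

3

Take H = {Q3, Q8, Q9}. Each listed set contains at least one of these, so H is a hitting set of size 3.
The sets Bravo, Delta, Gala are pairwise disjoint, so any hitting set needs a separate item for each — at least 3. Hence 3 is optimal.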